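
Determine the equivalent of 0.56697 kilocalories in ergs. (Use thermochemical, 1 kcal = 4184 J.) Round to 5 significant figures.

2.3722e+10 erg

1 kilocalorie = 4.18400e+10 ergs.
Then 0.56697 × 4.18400e+10 ≈ 2.3722e+10 erg.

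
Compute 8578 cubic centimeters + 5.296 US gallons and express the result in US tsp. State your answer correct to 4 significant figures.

5808 US tsp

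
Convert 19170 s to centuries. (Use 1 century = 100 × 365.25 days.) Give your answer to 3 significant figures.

6.07e-6 century

1 second = 3.16881e-10 centuries.
So 19170 × 3.16881e-10 ≈ 6.07e-6 century.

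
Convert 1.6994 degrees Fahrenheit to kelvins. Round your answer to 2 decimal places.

256.32 K

K = (°F + 459.67) × 5/9.
Applying the formula gives 256.32 K.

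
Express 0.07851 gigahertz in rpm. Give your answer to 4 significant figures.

1 gigahertz = 6.00000 × 10^10 revolutions per minute.
So 0.07851 × 6.00000 × 10^10 ≈ 4.711 × 10^9 rpm.

4.711 × 10^9 revolutions per minute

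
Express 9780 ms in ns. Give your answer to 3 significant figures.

1 ms = 1.00000e+6 ns.
Then 9780 × 1.00000e+6 ≈ 9.78e+9 ns.

9.78e+9 ns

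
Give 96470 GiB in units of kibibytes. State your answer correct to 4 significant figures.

1.012e+11 kibibytes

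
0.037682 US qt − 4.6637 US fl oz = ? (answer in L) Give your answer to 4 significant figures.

0.037682 US qt = 0.0356605 L and 4.6637 US fl oz = 0.137922 L.
0.0356605 − 0.137922 ≈ -0.1023 L.

-0.1023 liters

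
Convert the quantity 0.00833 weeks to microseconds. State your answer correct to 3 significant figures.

5.04e+9 microseconds

1 week = 6.04800e+11 microseconds.
So 0.00833 × 6.04800e+11 ≈ 5.04e+9 μs.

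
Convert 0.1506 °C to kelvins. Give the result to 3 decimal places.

273.301 K

K = °C + 273.15.
Applying the formula gives 273.301 K.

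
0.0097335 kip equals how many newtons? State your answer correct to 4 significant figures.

43.30 N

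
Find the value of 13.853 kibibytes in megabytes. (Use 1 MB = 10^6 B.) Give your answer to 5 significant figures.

0.014185 megabytes

1 KiB = 0.00102400 MB.
So 13.853 × 0.00102400 ≈ 0.014185 MB.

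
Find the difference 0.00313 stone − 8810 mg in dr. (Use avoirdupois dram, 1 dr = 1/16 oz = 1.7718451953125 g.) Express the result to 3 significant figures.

6.25 drams

0.00313 st = 11.2179 dr and 8810 mg = 4.97222 dr.
11.2179 − 4.97222 ≈ 6.25 dr.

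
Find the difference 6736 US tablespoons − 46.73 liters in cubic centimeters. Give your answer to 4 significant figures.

52870 cm³

6736 US tbsp = 99603.6 cm³ and 46.73 L = 46730.0 cm³.
99603.6 − 46730.0 ≈ 52870 cm³.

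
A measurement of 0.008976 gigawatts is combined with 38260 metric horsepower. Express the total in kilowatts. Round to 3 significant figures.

37100 kilowatts

0.008976 GW = 8976.00 kW and 38260 PS = 28140.2 kW.
8976.00 + 28140.2 ≈ 37100 kW.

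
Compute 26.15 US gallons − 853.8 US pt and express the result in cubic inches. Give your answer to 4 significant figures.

26.15 US gal = 6040.65 in³ and 853.8 US pt = 24653.5 in³.
6040.65 − 24653.5 ≈ -18610 in³.

-18610 cubic inches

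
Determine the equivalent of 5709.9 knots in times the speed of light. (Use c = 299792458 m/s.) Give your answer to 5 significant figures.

1 knot = 1.71600e-9 c.
Thus 5709.9 × 1.71600e-9 ≈ 9.7982e-6 c.

9.7982e-6 c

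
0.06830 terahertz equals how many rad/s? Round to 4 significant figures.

1 terahertz = 6.28319e+12 radians per second.
Thus 0.06830 × 6.28319e+12 ≈ 4.291e+11 rad/s.

4.291e+11 rad/s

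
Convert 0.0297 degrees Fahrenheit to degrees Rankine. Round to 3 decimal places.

459.700 °R

°R = °F + 459.67.
Applying the formula gives 459.700 °R.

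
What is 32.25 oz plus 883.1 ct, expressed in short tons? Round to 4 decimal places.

32.25 oz = 0.00100781 short ton and 883.1 ct = 0.000194690 short ton.
0.00100781 + 0.000194690 ≈ 0.0012 short ton.

0.0012 short ton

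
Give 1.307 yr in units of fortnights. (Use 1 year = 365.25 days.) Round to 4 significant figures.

1 year = 26.0893 fortnights.
Thus 1.307 × 26.0893 ≈ 34.10 fortnight.

34.10 fortnight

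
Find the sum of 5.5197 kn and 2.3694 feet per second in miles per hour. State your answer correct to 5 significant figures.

7.9675 mph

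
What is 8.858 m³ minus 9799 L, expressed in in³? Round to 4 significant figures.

8.858 m³ = 540548 in³ and 9799 L = 597972 in³.
540548 − 597972 ≈ -57420 in³.

-57420 cubic inches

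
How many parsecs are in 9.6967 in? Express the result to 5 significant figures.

7.9819e-18 parsecs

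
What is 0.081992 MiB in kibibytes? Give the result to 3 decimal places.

83.960 kibibytes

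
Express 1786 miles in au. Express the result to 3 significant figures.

1 mi = 1.07578e-8 astronomical units.
So 1786 × 1.07578e-8 ≈ 1.92e-5 au.

1.92e-5 astronomical units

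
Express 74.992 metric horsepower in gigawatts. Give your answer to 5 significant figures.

5.5157e-5 gigawatts

1 metric horsepower = 7.35499e-7 GW.
74.992 × 7.35499e-7 ≈ 5.5157e-5 GW.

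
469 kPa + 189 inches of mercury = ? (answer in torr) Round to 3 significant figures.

8320 torr

469 kPa = 3517.79 torr and 189 inHg = 4800.60 torr.
3517.79 + 4800.60 ≈ 8320 torr.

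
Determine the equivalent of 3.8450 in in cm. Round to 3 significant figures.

1 in = 2.54000 cm.
3.8450 × 2.54000 ≈ 9.77 cm.

9.77 cm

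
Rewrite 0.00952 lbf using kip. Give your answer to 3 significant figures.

9.52 × 10^-6 kip

1 lbf = 0.00100000 kip.
Then 0.00952 × 0.00100000 ≈ 9.52 × 10^-6 kip.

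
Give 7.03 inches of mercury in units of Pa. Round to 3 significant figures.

1 inch of mercury = 3386.39 Pa.
Thus 7.03 × 3386.39 ≈ 23800 Pa.

23800 Pa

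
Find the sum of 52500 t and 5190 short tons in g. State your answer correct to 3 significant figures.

5.72 × 10^10 grams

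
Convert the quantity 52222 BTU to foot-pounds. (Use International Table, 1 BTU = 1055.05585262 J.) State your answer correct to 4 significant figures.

4.064e+7 ft·lbf

1 BTU = 778.169 foot-pounds.
52222 × 778.169 ≈ 4.064e+7 ft·lbf.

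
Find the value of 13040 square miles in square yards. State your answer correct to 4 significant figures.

4.039 × 10^10 square yards

1 square mile = 3.09760 × 10^6 yd².
Thus 13040 × 3.09760 × 10^6 ≈ 4.039 × 10^10 yd².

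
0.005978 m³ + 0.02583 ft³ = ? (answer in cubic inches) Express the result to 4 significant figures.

409.4 cubic inches

0.005978 m³ = 364.800 in³ and 0.02583 ft³ = 44.6342 in³.
364.800 + 44.6342 ≈ 409.4 in³.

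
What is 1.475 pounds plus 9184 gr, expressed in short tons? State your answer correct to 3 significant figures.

0.00139 short tons

1.475 lb = 0.000737500 short ton and 9184 gr = 0.000656000 short ton.
0.000737500 + 0.000656000 ≈ 0.00139 short ton.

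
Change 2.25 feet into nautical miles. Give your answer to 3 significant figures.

1 ft = 0.000164579 nmi.
Thus 2.25 × 0.000164579 ≈ 0.000370 nmi.

0.000370 nmi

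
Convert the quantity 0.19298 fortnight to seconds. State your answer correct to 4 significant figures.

1 fortnight = 1.20960e+6 s.
Thus 0.19298 × 1.20960e+6 ≈ 233400 s.

233400 s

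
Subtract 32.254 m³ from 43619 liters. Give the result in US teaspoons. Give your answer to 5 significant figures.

2.3058 × 10^6 US tsp

43619 L = 8.84960 × 10^6 US tsp and 32.254 m³ = 6.54382 × 10^6 US tsp.
8.84960 × 10^6 − 6.54382 × 10^6 ≈ 2.3058 × 10^6 US tsp.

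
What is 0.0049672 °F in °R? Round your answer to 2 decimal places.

459.67 °R

°R = °F + 459.67.
Applying the formula gives 459.67 °R.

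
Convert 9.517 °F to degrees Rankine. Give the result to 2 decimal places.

469.19 °R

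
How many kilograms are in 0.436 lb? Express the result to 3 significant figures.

1 pound = 0.453592 kg.
Then 0.436 × 0.453592 ≈ 0.198 kg.

0.198 kilograms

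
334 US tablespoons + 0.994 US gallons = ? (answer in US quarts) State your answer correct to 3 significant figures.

334 US tbsp = 5.21875 US qt and 0.994 US gal = 3.97600 US qt.
5.21875 + 3.97600 ≈ 9.19 US qt.

9.19 US qt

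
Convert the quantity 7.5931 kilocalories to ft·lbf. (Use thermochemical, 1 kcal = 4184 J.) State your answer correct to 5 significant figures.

1 kcal = 3085.96 foot-pounds.
Thus 7.5931 × 3085.96 ≈ 23432 ft·lbf.

23432 ft·lbf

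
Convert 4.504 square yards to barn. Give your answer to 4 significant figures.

3.766e+28 barns

1 yd² = 8.36127e+27 barn.
Thus 4.504 × 8.36127e+27 ≈ 3.766e+28 barn.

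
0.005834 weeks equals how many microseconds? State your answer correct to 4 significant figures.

1 week = 6.04800 × 10^11 μs.
Thus 0.005834 × 6.04800 × 10^11 ≈ 3.528 × 10^9 μs.

3.528 × 10^9 μs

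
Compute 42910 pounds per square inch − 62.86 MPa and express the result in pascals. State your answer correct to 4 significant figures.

42910 psi = 2.95854 × 10^8 Pa and 62.86 MPa = 6.28600 × 10^7 Pa.
2.95854 × 10^8 − 6.28600 × 10^7 ≈ 2.330 × 10^8 Pa.

2.330 × 10^8 Pa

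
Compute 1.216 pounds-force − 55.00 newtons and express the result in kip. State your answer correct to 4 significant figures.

1.216 lbf = 0.00121600 kip and 55.00 N = 0.0123645 kip.
0.00121600 − 0.0123645 ≈ -0.01115 kip.

-0.01115 kip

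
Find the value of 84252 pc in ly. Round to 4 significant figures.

274800 ly

1 pc = 3.26156 ly.
Then 84252 × 3.26156 ≈ 274800 ly.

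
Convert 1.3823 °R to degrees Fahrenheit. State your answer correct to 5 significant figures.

°R = °F + 459.67.
Applying the formula gives -458.29 °F.

-458.29 °F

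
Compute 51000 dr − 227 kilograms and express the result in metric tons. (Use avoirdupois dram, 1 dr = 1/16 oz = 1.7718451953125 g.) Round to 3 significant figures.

51000 dr = 0.0903641 t and 227 kg = 0.227000 t.
0.0903641 − 0.227000 ≈ -0.137 t.

-0.137 metric tons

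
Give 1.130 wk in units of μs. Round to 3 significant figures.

6.83 × 10^11 microseconds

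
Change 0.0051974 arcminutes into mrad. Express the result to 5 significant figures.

1 arcminute = 0.290888 milliradians.
So 0.0051974 × 0.290888 ≈ 0.0015119 mrad.

0.0015119 mrad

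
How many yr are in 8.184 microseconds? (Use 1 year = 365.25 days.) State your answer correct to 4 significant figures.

1 microsecond = 3.16881e-14 yr.
Thus 8.184 × 3.16881e-14 ≈ 2.593e-13 yr.

2.593e-13 years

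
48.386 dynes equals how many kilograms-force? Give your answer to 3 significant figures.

4.93 × 10^-5 kgf

1 dyn = 1.01972 × 10^-6 kgf.
Thus 48.386 × 1.01972 × 10^-6 ≈ 4.93 × 10^-5 kgf.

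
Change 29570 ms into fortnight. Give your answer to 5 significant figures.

2.4446e-5 fortnights

1 ms = 8.26720e-10 fortnight.
29570 × 8.26720e-10 ≈ 2.4446e-5 fortnight.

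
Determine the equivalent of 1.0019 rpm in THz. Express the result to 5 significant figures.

1 rpm = 1.66667e-14 THz.
Thus 1.0019 × 1.66667e-14 ≈ 1.6698e-14 THz.

1.6698e-14 terahertz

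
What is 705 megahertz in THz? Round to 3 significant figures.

1 MHz = 1.00000e-6 terahertz.
705 × 1.00000e-6 ≈ 0.000705 THz.

0.000705 terahertz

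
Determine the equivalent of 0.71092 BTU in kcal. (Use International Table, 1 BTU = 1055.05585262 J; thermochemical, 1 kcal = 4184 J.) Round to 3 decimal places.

0.179 kcal

1 BTU = 0.252164 kilocalories.
So 0.71092 × 0.252164 ≈ 0.179 kcal.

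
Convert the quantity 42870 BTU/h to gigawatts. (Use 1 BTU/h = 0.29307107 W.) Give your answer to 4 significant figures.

1.256 × 10^-5 GW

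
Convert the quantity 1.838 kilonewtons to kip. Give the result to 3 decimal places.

1 kN = 0.224809 kips.
1.838 × 0.224809 ≈ 0.413 kip.

0.413 kip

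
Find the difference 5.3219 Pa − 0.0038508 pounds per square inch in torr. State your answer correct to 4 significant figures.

5.3219 Pa = 0.0399175 torr and 0.0038508 psi = 0.199144 torr.
0.0399175 − 0.199144 ≈ -0.1592 torr.

-0.1592 torr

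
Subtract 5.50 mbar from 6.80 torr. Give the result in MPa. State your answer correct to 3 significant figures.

0.000357 megapascals

6.80 torr = 0.000906592 MPa and 5.50 mbar = 0.000550000 MPa.
0.000906592 − 0.000550000 ≈ 0.000357 MPa.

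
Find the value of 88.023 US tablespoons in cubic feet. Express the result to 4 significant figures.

0.04596 cubic feet

1 US tbsp = 0.000522190 cubic feet.
Thus 88.023 × 0.000522190 ≈ 0.04596 ft³.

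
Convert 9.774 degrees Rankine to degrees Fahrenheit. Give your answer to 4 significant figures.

-449.9 degrees Fahrenheit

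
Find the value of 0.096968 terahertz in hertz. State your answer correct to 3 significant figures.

9.70 × 10^10 Hz

1 THz = 1.00000 × 10^12 Hz.
0.096968 × 1.00000 × 10^12 ≈ 9.70 × 10^10 Hz.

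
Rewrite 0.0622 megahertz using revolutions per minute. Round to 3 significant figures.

3.73 × 10^6 revolutions per minute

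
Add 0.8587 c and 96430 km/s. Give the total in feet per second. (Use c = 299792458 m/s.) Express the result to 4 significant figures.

1.161e+9 ft/s

0.8587 c = 8.44592e+8 ft/s and 96430 km/s = 3.16371e+8 ft/s.
8.44592e+8 + 3.16371e+8 ≈ 1.161e+9 ft/s.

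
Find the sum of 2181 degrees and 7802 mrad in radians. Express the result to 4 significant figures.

45.87 rad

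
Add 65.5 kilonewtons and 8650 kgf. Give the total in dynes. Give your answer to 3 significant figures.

65.5 kN = 6.55000 × 10^9 dyn and 8650 kgf = 8.48275 × 10^9 dyn.
6.55000 × 10^9 + 8.48275 × 10^9 ≈ 1.50 × 10^10 dyn.

1.50 × 10^10 dynes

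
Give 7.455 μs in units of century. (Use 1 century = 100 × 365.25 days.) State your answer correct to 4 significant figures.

1 μs = 3.16881 × 10^-16 century.
So 7.455 × 3.16881 × 10^-16 ≈ 2.362 × 10^-15 century.

2.362 × 10^-15 century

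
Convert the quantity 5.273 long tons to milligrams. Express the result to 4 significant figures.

5.358 × 10^9 mg

1 long ton = 1.01605 × 10^9 mg.
5.273 × 1.01605 × 10^9 ≈ 5.358 × 10^9 mg.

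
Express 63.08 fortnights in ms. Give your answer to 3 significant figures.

1 fortnight = 1.20960e+9 milliseconds.
Thus 63.08 × 1.20960e+9 ≈ 7.63e+10 ms.

7.63e+10 ms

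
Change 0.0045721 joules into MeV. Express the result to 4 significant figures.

2.854e+10 megaelectronvolts

1 J = 6.24151e+12 megaelectronvolts.
Thus 0.0045721 × 6.24151e+12 ≈ 2.854e+10 MeV.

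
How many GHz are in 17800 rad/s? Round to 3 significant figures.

1 rad/s = 1.59155e-10 GHz.
Thus 17800 × 1.59155e-10 ≈ 2.83e-6 GHz.

2.83e-6 GHz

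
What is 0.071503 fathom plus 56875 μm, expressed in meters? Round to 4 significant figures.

0.071503 fathom = 0.130765 m and 56875 μm = 0.0568750 m.
0.130765 + 0.0568750 ≈ 0.1876 m.

0.1876 meters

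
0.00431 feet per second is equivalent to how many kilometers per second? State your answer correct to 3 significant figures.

1.31 × 10^-6 kilometers per second

1 ft/s = 0.000304800 kilometers per second.
Then 0.00431 × 0.000304800 ≈ 1.31 × 10^-6 km/s.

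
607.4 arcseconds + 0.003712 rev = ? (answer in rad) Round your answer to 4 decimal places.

0.0263 radians

607.4 arcsec = 0.00294476 rad and 0.003712 rev = 0.0233232 rad.
0.00294476 + 0.0233232 ≈ 0.0263 rad.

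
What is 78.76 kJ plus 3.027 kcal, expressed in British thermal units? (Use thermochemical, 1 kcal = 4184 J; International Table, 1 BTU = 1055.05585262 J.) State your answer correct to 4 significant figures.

78.76 kJ = 74.6501 BTU and 3.027 kcal = 12.0041 BTU.
74.6501 + 12.0041 ≈ 86.65 BTU.

86.65 BTU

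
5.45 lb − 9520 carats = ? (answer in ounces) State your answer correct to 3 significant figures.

20.0 oz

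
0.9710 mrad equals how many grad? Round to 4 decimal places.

0.0618 grad

1 mrad = 0.0636620 grad.
Thus 0.9710 × 0.0636620 ≈ 0.0618 grad.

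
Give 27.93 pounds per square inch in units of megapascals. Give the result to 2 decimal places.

1 psi = 0.00689476 megapascals.
27.93 × 0.00689476 ≈ 0.19 MPa.

0.19 MPa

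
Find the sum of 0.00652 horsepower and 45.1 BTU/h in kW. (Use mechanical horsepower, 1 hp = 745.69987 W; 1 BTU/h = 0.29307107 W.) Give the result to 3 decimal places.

0.00652 hp = 0.00486196 kW and 45.1 BTU/h = 0.0132175 kW.
0.00486196 + 0.0132175 ≈ 0.018 kW.

0.018 kW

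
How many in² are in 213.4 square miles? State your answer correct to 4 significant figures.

8.567 × 10^11 in²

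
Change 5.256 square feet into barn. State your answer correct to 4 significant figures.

1 square foot = 9.29030e+26 barn.
So 5.256 × 9.29030e+26 ≈ 4.883e+27 barn.

4.883e+27 barns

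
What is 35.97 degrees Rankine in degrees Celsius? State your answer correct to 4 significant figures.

-253.2 °C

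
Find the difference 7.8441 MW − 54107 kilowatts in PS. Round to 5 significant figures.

7.8441 MW = 10665.0 PS and 54107 kW = 73565.0 PS.
10665.0 − 73565.0 ≈ -62900 PS.

-62900 metric horsepower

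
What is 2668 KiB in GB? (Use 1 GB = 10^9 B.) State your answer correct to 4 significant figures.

0.002732 GB

1 KiB = 1.02400e-6 GB.
So 2668 × 1.02400e-6 ≈ 0.002732 GB.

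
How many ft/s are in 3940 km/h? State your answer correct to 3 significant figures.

1 km/h = 0.911344 feet per second.
So 3940 × 0.911344 ≈ 3590 ft/s.

3590 feet per second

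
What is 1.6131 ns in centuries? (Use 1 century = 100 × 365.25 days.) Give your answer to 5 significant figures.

5.1116 × 10^-19 centuries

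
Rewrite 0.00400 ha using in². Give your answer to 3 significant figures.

1 ha = 1.55000e+7 square inches.
Then 0.00400 × 1.55000e+7 ≈ 62000 in².

62000 square inches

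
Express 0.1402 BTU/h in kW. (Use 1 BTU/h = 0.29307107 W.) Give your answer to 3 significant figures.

1 BTU per hour = 0.000293071 kilowatts.
Thus 0.1402 × 0.000293071 ≈ 4.11e-5 kW.

4.11e-5 kilowatts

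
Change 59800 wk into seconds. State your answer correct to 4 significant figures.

3.617e+10 s

1 wk = 604800 s.
Thus 59800 × 604800 ≈ 3.617e+10 s.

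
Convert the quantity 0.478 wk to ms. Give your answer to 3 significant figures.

2.89 × 10^8 ms

1 wk = 6.04800 × 10^8 ms.
Thus 0.478 × 6.04800 × 10^8 ≈ 2.89 × 10^8 ms.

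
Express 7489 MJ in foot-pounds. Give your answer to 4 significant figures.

1 megajoule = 737562 foot-pounds.
Thus 7489 × 737562 ≈ 5.524e+9 ft·lbf.

5.524e+9 ft·lbf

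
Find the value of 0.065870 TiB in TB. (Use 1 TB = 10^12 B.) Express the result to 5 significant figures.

0.072425 TB

1 TiB = 1.09951 TB.
Thus 0.065870 × 1.09951 ≈ 0.072425 TB.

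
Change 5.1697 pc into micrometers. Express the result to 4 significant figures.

1.595 × 10^23 μm

1 parsec = 3.08568 × 10^22 μm.
5.1697 × 3.08568 × 10^22 ≈ 1.595 × 10^23 μm.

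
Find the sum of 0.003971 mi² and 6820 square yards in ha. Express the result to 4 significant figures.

1.599 hectares

0.003971 mi² = 1.02848 ha and 6820 yd² = 0.570239 ha.
1.02848 + 0.570239 ≈ 1.599 ha.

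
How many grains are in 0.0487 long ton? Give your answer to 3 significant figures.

764000 gr

1 long ton = 1.56800 × 10^7 grains.
Then 0.0487 × 1.56800 × 10^7 ≈ 764000 gr.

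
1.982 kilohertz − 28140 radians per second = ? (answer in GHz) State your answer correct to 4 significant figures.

-2.497e-6 GHz

1.982 kHz = 1.98200e-6 GHz and 28140 rad/s = 4.47862e-6 GHz.
1.98200e-6 − 4.47862e-6 ≈ -2.497e-6 GHz.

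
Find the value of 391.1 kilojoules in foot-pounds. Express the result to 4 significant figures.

1 kJ = 737.562 ft·lbf.
So 391.1 × 737.562 ≈ 288500 ft·lbf.

288500 ft·lbf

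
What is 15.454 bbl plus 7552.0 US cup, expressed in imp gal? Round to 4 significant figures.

933.5 imperial gallons

15.454 bbl = 540.462 imp gal and 7552.0 US cup = 393.022 imp gal.
540.462 + 393.022 ≈ 933.5 imp gal.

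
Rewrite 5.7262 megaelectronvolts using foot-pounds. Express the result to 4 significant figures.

6.767e-13 foot-pounds

1 MeV = 1.18170e-13 foot-pounds.
So 5.7262 × 1.18170e-13 ≈ 6.767e-13 ft·lbf.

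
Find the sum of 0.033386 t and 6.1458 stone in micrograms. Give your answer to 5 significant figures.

7.2414 × 10^10 μg

0.033386 t = 3.33860 × 10^10 μg and 6.1458 st = 3.90276 × 10^10 μg.
3.33860 × 10^10 + 3.90276 × 10^10 ≈ 7.2414 × 10^10 μg.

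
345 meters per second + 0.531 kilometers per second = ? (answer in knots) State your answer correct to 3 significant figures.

1700 knots

345 m/s = 670.626 kn and 0.531 km/s = 1032.18 kn.
670.626 + 1032.18 ≈ 1700 kn.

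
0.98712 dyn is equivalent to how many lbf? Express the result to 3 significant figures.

1 dyn = 2.24809e-6 lbf.
0.98712 × 2.24809e-6 ≈ 2.22e-6 lbf.

2.22e-6 lbf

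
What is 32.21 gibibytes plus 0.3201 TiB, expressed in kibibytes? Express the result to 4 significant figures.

32.21 GiB = 3.37746 × 10^7 KiB and 0.3201 TiB = 3.43705 × 10^8 KiB.
3.37746 × 10^7 + 3.43705 × 10^8 ≈ 3.775 × 10^8 KiB.

3.775 × 10^8 KiB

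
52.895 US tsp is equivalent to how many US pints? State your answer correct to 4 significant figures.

1 US tsp = 0.0104167 US pints.
52.895 × 0.0104167 ≈ 0.5510 US pt.

0.5510 US pt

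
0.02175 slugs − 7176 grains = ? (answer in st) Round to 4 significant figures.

0.02175 slug = 0.0499847 st and 7176 gr = 0.0732245 st.
0.0499847 − 0.0732245 ≈ -0.02324 st.

-0.02324 stone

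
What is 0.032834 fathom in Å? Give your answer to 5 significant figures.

6.0047e+8 Å

1 fathom = 1.82880e+10 Å.
0.032834 × 1.82880e+10 ≈ 6.0047e+8 Å.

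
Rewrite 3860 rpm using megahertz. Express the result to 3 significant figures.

1 rpm = 1.66667 × 10^-8 megahertz.
Thus 3860 × 1.66667 × 10^-8 ≈ 6.43 × 10^-5 MHz.

6.43 × 10^-5 MHz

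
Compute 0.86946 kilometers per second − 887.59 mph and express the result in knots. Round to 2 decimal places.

918.80 kn

0.86946 km/s = 1690.095 kn and 887.59 mph = 771.2946 kn.
1690.095 − 771.2946 ≈ 918.80 kn.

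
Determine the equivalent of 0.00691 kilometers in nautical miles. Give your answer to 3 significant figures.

1 km = 0.539957 nmi.
So 0.00691 × 0.539957 ≈ 0.00373 nmi.

0.00373 nmi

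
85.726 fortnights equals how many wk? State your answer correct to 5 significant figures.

171.45 wk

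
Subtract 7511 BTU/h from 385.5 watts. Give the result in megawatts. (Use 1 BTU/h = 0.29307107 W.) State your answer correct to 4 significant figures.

-0.001816 megawatts

385.5 W = 0.000385500 MW and 7511 BTU/h = 0.00220126 MW.
0.000385500 − 0.00220126 ≈ -0.001816 MW.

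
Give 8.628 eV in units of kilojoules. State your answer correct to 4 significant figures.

1.382 × 10^-21 kilojoules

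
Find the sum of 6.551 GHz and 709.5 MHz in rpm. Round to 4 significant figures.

6.551 GHz = 3.93060 × 10^11 rpm and 709.5 MHz = 4.25700 × 10^10 rpm.
3.93060 × 10^11 + 4.25700 × 10^10 ≈ 4.356 × 10^11 rpm.

4.356 × 10^11 rpm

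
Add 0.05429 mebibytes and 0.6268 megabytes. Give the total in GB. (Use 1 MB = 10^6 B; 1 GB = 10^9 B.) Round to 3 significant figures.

0.000684 GB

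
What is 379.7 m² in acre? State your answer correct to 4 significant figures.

1 m² = 0.000247105 acre.
379.7 × 0.000247105 ≈ 0.09383 acre.

0.09383 acre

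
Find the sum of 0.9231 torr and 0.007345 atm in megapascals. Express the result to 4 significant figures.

0.0008673 MPa

0.9231 torr = 0.000123070 MPa and 0.007345 atm = 0.000744232 MPa.
0.000123070 + 0.000744232 ≈ 0.0008673 MPa.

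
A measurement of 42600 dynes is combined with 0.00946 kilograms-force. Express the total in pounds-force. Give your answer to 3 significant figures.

0.117 pounds-force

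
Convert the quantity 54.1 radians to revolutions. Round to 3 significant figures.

8.61 rev

1 rad = 0.159155 rev.
Thus 54.1 × 0.159155 ≈ 8.61 rev.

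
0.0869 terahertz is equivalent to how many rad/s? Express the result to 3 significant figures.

5.46e+11 radians per second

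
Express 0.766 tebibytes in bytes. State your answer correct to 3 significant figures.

1 TiB = 1.09951 × 10^12 bytes.
0.766 × 1.09951 × 10^12 ≈ 8.42 × 10^11 B.

8.42 × 10^11 B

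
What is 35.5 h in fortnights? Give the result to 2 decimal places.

1 hour = 0.00297619 fortnight.
So 35.5 × 0.00297619 ≈ 0.11 fortnight.

0.11 fortnight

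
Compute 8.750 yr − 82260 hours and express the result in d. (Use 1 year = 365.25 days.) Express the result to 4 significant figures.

-231.6 days

8.750 yr = 3195.94 d and 82260 h = 3427.50 d.
3195.94 − 3427.50 ≈ -231.6 d.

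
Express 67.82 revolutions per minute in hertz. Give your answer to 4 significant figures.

1 rpm = 0.0166667 hertz.
67.82 × 0.0166667 ≈ 1.130 Hz.

1.130 hertz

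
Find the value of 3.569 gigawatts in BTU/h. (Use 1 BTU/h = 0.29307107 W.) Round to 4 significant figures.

1.218 × 10^10 BTU/h

1 GW = 3.41214 × 10^9 BTU/h.
3.569 × 3.41214 × 10^9 ≈ 1.218 × 10^10 BTU/h.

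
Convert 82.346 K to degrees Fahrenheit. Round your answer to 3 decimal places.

K = (°F + 459.67) × 5/9.
Applying the formula gives -311.447 °F.

-311.447 degrees Fahrenheit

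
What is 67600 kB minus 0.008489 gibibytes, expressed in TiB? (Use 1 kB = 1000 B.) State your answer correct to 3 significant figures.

67600 kB = 6.14818e-5 TiB and 0.008489 GiB = 8.29004e-6 TiB.
6.14818e-5 − 8.29004e-6 ≈ 5.32e-5 TiB.

5.32e-5 TiB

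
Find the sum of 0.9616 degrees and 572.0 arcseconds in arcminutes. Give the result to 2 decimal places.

67.23 arcmin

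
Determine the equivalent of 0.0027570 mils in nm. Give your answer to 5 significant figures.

70.028 nanometers

1 mil = 25400.0 nm.
So 0.0027570 × 25400.0 ≈ 70.028 nm.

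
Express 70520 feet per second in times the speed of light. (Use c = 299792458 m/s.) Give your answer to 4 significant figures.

7.170 × 10^-5 times the speed of light

1 foot per second = 1.01670 × 10^-9 times the speed of light.
70520 × 1.01670 × 10^-9 ≈ 7.170 × 10^-5 c.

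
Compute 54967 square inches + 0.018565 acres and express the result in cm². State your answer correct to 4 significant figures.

1.106 × 10^6 cm²

54967 in² = 354625 cm² and 0.018565 acre = 751299 cm².
354625 + 751299 ≈ 1.106 × 10^6 cm².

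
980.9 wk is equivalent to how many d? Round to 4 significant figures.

6866 d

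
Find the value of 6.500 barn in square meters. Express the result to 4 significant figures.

1 barn = 1.00000e-28 square meters.
Thus 6.500 × 1.00000e-28 ≈ 6.500e-28 m².

6.500e-28 square meters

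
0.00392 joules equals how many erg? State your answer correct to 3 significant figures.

1 J = 1.00000 × 10^7 ergs.
So 0.00392 × 1.00000 × 10^7 ≈ 39200 erg.

39200 erg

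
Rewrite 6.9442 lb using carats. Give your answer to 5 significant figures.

15749 carats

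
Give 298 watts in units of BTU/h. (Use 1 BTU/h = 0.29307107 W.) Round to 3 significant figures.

1 W = 3.41214 BTU per hour.
So 298 × 3.41214 ≈ 1020 BTU/h.

1020 BTU per hour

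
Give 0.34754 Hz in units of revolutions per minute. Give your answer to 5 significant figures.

20.852 rpm

1 Hz = 60.0000 rpm.
Then 0.34754 × 60.0000 ≈ 20.852 rpm.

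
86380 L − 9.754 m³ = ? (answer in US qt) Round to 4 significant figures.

80970 US qt

86380 L = 91276.7 US qt and 9.754 m³ = 10306.9 US qt.
91276.7 − 10306.9 ≈ 80970 US qt.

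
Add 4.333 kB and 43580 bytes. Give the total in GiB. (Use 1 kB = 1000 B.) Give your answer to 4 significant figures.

4.462e-5 GiB

4.333 kB = 4.03542e-6 GiB and 43580 B = 4.05870e-5 GiB.
4.03542e-6 + 4.05870e-5 ≈ 4.462e-5 GiB.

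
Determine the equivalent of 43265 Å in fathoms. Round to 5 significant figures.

2.3658 × 10^-6 fathom

1 Å = 5.46807 × 10^-11 fathom.
So 43265 × 5.46807 × 10^-11 ≈ 2.3658 × 10^-6 fathom.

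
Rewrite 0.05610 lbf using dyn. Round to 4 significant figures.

1 lbf = 444822 dynes.
0.05610 × 444822 ≈ 24950 dyn.

24950 dynes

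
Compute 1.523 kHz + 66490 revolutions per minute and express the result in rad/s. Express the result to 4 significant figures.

16530 rad/s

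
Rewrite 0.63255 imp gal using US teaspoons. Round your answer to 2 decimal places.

583.42 US tsp

1 imperial gallon = 922.330 US tsp.
Then 0.63255 × 922.330 ≈ 583.42 US tsp.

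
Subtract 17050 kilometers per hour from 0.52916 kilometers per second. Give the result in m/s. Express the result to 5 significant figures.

-4207.0 meters per second

0.52916 km/s = 529.1600 m/s and 17050 km/h = 4736.111 m/s.
529.1600 − 4736.111 ≈ -4207.0 m/s.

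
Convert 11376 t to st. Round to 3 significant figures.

1 metric ton = 157.473 stone.
Then 11376 × 157.473 ≈ 1.79e+6 st.

1.79e+6 st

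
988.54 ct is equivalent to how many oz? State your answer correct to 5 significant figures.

1 carat = 0.00705479 ounces.
Thus 988.54 × 0.00705479 ≈ 6.9739 oz.

6.9739 oz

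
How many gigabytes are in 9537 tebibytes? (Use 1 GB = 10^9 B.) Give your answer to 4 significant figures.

1.049 × 10^7 gigabytes

1 TiB = 1099.51 GB.
Then 9537 × 1099.51 ≈ 1.049 × 10^7 GB.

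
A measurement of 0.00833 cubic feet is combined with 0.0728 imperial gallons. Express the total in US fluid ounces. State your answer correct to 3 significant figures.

19.2 US fl oz

0.00833 ft³ = 7.97603 US fl oz and 0.0728 imp gal = 11.1909 US fl oz.
7.97603 + 11.1909 ≈ 19.2 US fl oz.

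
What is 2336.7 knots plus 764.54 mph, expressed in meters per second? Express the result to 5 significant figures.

2336.7 kn = 1202.10 m/s and 764.54 mph = 341.780 m/s.
1202.10 + 341.780 ≈ 1543.9 m/s.

1543.9 meters per second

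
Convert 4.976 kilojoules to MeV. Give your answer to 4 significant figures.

3.106e+16 MeV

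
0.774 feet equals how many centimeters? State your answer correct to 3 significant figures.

23.6 cm

1 foot = 30.4800 cm.
So 0.774 × 30.4800 ≈ 23.6 cm.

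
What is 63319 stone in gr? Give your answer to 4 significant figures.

6.205e+9 gr

1 stone = 98000.0 gr.
Then 63319 × 98000.0 ≈ 6.205e+9 gr.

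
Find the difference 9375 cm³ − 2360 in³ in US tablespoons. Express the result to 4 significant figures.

-1981 US tablespoons

9375 cm³ = 634.013 US tbsp and 2360 in³ = 2615.41 US tbsp.
634.013 − 2615.41 ≈ -1981 US tbsp.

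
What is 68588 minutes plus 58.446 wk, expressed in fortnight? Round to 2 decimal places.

32.63 fortnight

68588 min = 3.40218 fortnight and 58.446 wk = 29.2230 fortnight.
3.40218 + 29.2230 ≈ 32.63 fortnight.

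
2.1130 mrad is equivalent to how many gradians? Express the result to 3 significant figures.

0.135 grad

1 milliradian = 0.0636620 grad.
Thus 2.1130 × 0.0636620 ≈ 0.135 grad.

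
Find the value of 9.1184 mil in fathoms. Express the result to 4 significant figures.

0.0001266 fathom

1 mil = 1.38889 × 10^-5 fathom.
Thus 9.1184 × 1.38889 × 10^-5 ≈ 0.0001266 fathom.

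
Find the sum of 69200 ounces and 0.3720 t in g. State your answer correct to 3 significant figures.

69200 oz = 1.96179e+6 g and 0.3720 t = 372000 g.
1.96179e+6 + 372000 ≈ 2.33e+6 g.

2.33e+6 g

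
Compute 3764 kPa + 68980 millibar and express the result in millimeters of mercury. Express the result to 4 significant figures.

3764 kPa = 28232.3 mmHg and 68980 mbar = 51739.2 mmHg.
28232.3 + 51739.2 ≈ 79970 mmHg.

79970 millimeters of mercury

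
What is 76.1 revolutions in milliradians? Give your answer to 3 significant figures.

1 rev = 6283.19 milliradians.
Then 76.1 × 6283.19 ≈ 478000 mrad.

478000 mrad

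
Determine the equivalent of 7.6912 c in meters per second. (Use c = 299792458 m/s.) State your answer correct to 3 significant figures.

2.31 × 10^9 m/s

1 speed of light = 2.99792 × 10^8 meters per second.
Thus 7.6912 × 2.99792 × 10^8 ≈ 2.31 × 10^9 m/s.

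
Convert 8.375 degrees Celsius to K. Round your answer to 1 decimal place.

281.5 kelvins

K = °C + 273.15.
Applying the formula gives 281.5 K.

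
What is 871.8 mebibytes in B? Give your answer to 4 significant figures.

9.141e+8 bytes

1 MiB = 1048576 B.
871.8 × 1048576 ≈ 9.141e+8 B.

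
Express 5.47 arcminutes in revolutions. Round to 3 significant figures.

1 arcmin = 4.62963 × 10^-5 revolutions.
5.47 × 4.62963 × 10^-5 ≈ 0.000253 rev.

0.000253 rev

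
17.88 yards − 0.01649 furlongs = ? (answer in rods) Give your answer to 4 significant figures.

2.591 rods

17.88 yd = 3.25091 rod and 0.01649 furlong = 0.659600 rod.
3.25091 − 0.659600 ≈ 2.591 rod.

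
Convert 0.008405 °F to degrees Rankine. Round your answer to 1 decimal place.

°R = °F + 459.67.
Applying the formula gives 459.7 °R.

459.7 °R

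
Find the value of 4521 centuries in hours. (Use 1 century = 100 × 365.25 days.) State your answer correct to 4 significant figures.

1 century = 876600 h.
So 4521 × 876600 ≈ 3.963e+9 h.

3.963e+9 h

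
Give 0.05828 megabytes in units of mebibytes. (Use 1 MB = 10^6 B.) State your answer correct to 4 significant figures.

0.05558 MiB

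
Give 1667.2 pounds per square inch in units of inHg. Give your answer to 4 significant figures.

1 pound per square inch = 2.03602 inHg.
Then 1667.2 × 2.03602 ≈ 3394 inHg.

3394 inches of mercury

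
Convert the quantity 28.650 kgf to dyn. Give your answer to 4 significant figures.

2.810e+7 dynes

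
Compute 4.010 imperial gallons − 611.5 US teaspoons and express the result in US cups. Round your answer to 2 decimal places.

4.010 imp gal = 77.0529 US cup and 611.5 US tsp = 12.7396 US cup.
77.0529 − 12.7396 ≈ 64.31 US cup.

64.31 US cup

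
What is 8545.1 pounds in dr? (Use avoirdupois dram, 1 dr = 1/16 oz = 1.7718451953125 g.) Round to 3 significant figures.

2.19 × 10^6 dr

1 pound = 256.000 dr.
So 8545.1 × 256.000 ≈ 2.19 × 10^6 dr.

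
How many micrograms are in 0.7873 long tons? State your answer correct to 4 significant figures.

1 long ton = 1.01605e+12 μg.
Thus 0.7873 × 1.01605e+12 ≈ 7.999e+11 μg.

7.999e+11 μg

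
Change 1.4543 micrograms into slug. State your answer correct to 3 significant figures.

9.97 × 10^-11 slug

1 μg = 6.85218 × 10^-11 slugs.
So 1.4543 × 6.85218 × 10^-11 ≈ 9.97 × 10^-11 slug.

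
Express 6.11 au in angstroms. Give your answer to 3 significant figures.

1 au = 1.49598e+21 angstroms.
6.11 × 1.49598e+21 ≈ 9.14e+21 Å.

9.14e+21 Å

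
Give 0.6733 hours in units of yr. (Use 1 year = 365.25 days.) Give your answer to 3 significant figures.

7.68e-5 years

1 hour = 0.000114077 yr.
0.6733 × 0.000114077 ≈ 7.68e-5 yr.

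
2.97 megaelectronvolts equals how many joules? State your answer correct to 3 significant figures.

1 megaelectronvolt = 1.60218e-13 joules.
Thus 2.97 × 1.60218e-13 ≈ 4.76e-13 J.

4.76e-13 J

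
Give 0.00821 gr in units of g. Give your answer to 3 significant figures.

0.000532 g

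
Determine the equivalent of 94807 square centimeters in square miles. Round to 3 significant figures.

3.66e-6 square miles

1 cm² = 3.86102e-11 square miles.
94807 × 3.86102e-11 ≈ 3.66e-6 mi².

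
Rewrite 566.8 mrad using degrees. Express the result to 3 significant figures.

32.5 degrees

1 mrad = 0.0572958 °.
Thus 566.8 × 0.0572958 ≈ 32.5 °.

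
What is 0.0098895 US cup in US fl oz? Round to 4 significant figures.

1 US cup = 8.00000 US fl oz.
0.0098895 × 8.00000 ≈ 0.07912 US fl oz.

0.07912 US fl oz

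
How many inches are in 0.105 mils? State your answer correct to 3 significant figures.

1 mil = 0.00100000 in.
Then 0.105 × 0.00100000 ≈ 0.000105 in.

0.000105 in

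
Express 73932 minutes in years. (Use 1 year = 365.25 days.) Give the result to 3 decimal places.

1 minute = 1.90129e-6 years.
73932 × 1.90129e-6 ≈ 0.141 yr.

0.141 yr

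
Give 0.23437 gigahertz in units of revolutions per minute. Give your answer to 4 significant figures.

1.406 × 10^10 rpm

1 GHz = 6.00000 × 10^10 revolutions per minute.
0.23437 × 6.00000 × 10^10 ≈ 1.406 × 10^10 rpm.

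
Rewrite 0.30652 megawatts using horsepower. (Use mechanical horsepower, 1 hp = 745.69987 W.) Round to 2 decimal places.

411.05 hp

1 megawatt = 1341.02 hp.
Thus 0.30652 × 1341.02 ≈ 411.05 hp.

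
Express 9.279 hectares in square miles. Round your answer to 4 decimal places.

0.0358 mi²

1 ha = 0.00386102 mi².
Thus 9.279 × 0.00386102 ≈ 0.0358 mi².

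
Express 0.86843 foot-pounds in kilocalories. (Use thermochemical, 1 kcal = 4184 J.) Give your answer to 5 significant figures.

0.00028141 kcal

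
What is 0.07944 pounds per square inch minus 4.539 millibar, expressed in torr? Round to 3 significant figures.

0.704 torr

0.07944 psi = 4.10823 torr and 4.539 mbar = 3.40453 torr.
4.10823 − 3.40453 ≈ 0.704 torr.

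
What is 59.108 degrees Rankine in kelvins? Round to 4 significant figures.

32.84 K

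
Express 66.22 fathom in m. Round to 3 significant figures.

121 m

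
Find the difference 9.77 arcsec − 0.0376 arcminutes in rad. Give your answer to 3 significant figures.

3.64e-5 rad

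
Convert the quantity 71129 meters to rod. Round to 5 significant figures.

14143 rod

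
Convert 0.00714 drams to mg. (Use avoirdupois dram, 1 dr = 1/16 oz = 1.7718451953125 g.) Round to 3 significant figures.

12.7 milligrams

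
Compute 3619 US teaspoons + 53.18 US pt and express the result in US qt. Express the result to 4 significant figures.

45.44 US qt

3619 US tsp = 18.8490 US qt and 53.18 US pt = 26.5900 US qt.
18.8490 + 26.5900 ≈ 45.44 US qt.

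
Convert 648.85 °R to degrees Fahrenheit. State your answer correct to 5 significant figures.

°R = °F + 459.67.
Applying the formula gives 189.18 °F.

189.18 degrees Fahrenheit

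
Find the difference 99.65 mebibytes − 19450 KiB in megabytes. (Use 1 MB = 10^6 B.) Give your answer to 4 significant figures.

84.57 MB

99.65 MiB = 104.491 MB and 19450 KiB = 19.9168 MB.
104.491 − 19.9168 ≈ 84.57 MB.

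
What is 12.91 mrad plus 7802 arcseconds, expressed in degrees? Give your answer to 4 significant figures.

12.91 mrad = 0.739689 ° and 7802 arcsec = 2.16722 °.
0.739689 + 2.16722 ≈ 2.907 °.

2.907 °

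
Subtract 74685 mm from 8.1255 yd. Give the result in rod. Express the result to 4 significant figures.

-13.37 rods

8.1255 yd = 1.47736 rod and 74685 mm = 14.8503 rod.
1.47736 − 14.8503 ≈ -13.37 rod.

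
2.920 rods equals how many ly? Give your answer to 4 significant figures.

1.552e-15 light-years

1 rod = 5.31587e-16 ly.
Then 2.920 × 5.31587e-16 ≈ 1.552e-15 ly.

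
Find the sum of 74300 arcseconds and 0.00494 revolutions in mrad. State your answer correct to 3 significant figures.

74300 arcsec = 360.217 mrad and 0.00494 rev = 31.0389 mrad.
360.217 + 31.0389 ≈ 391 mrad.

391 milliradians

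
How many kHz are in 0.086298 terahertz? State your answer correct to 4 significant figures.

1 terahertz = 1.00000e+9 kilohertz.
Then 0.086298 × 1.00000e+9 ≈ 8.630e+7 kHz.

8.630e+7 kHz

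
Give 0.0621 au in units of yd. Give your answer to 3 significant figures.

1.02 × 10^10 yards

1 astronomical unit = 1.63602 × 10^11 yd.
So 0.0621 × 1.63602 × 10^11 ≈ 1.02 × 10^10 yd.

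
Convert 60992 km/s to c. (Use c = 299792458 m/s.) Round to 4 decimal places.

1 kilometer per second = 3.33564e-6 times the speed of light.
Thus 60992 × 3.33564e-6 ≈ 0.2034 c.

0.2034 c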